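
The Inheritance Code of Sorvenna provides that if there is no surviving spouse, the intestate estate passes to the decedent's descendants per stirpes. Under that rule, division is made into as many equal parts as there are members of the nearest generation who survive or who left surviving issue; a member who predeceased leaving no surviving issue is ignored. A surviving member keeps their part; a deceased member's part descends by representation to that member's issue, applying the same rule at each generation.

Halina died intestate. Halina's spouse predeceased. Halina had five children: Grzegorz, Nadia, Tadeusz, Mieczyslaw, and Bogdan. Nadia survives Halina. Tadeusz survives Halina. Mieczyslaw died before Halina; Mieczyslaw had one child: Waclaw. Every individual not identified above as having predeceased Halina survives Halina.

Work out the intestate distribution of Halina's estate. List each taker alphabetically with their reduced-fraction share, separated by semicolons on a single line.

There is no surviving spouse, so the entire estate passes to Halina's descendants per stirpes.
The estate is divided into 5 equal shares of 1/5 among Grzegorz, Nadia, Tadeusz, Mieczyslaw, Bogdan.
Grzegorz is living and takes 1/5.
Nadia is living and takes 1/5.
Tadeusz is living and takes 1/5.
Mieczyslaw predeceased; the 1/5 allotted to Mieczyslaw's branch passes to Mieczyslaw's issue by representation.
Waclaw is the sole taker at this level and receives the full 1/5.
Bogdan is living and takes 1/5.

Bogdan 1/5; Grzegorz 1/5; Nadia 1/5; Tadeusz 1/5; Waclaw 1/5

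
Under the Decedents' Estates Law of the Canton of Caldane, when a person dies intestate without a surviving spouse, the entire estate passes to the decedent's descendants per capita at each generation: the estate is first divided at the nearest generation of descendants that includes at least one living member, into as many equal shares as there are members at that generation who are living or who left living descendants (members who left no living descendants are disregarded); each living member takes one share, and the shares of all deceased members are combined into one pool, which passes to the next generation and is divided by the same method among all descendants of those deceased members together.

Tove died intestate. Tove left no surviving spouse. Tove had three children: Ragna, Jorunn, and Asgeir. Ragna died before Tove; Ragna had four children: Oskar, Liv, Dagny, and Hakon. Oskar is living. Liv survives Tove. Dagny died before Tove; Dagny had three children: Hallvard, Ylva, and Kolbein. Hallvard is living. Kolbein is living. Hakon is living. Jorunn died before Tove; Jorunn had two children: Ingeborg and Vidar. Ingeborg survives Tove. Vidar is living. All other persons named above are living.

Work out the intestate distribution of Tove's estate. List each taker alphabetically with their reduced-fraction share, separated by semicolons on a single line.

There is no surviving spouse, so the entire estate passes to Tove's descendants per capita at each generation.
At generation 1 (Ragna, Jorunn, Asgeir) there are 3 shares of (1)/3 = 1/3 each.
Living: Asgeir — each takes 1/3.
Deceased: Ragna and Jorunn. Their combined 2/3 is pooled and carried to generation 2.
At generation 2 (Oskar, Liv, Dagny, Hakon, Ingeborg, Vidar) there are 6 shares of (2/3)/6 = 1/9 each.
Living: Oskar, Liv, Hakon, Ingeborg, and Vidar — each takes 1/9.
Deceased: Dagny. That 1/9 share is carried to generation 3.
At generation 3 (Hallvard, Ylva, Kolbein) there are 3 shares of (1/9)/3 = 1/27 each.
Living: Hallvard, Ylva, and Kolbein — each takes 1/27.

Asgeir 1/3; Hakon 1/9; Hallvard 1/27; Ingeborg 1/9; Kolbein 1/27; Liv 1/9; Oskar 1/9; Vidar 1/9; Ylva 1/27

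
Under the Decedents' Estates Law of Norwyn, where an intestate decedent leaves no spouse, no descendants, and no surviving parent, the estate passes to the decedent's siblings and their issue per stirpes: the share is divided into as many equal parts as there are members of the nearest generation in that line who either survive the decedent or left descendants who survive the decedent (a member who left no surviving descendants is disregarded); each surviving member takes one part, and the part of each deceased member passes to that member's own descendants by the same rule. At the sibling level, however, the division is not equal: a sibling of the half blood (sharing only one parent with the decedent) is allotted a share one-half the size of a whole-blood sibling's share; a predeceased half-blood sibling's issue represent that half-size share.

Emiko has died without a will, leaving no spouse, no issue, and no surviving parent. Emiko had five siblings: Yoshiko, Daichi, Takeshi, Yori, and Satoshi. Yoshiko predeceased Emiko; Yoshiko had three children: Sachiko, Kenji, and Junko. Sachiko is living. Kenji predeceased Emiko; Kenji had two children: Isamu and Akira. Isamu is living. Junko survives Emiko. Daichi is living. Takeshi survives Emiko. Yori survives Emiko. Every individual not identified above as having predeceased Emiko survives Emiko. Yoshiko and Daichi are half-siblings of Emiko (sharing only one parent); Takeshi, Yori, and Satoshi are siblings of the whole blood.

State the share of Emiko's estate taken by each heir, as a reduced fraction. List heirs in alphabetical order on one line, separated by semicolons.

No spouse, descendants, or parent survives, so the estate passes to Emiko's siblings per stirpes.
Half-blood siblings count for one-half the weight of whole-blood siblings at the initial division.
Dividing 1 in proportion to weights (total weight 4): Yoshiko (weight 1/2) → 1/8; Daichi (weight 1/2) → 1/8; Takeshi (weight 1) → 1/4; Yori (weight 1) → 1/4; Satoshi (weight 1) → 1/4.
Yoshiko predeceased; the 1/8 allotted to Yoshiko's branch passes to Yoshiko's issue by representation.
The 1/8 is divided into 3 equal shares of 1/24 among Sachiko, Kenji, Junko.
Sachiko is living and takes 1/24.
Kenji predeceased; the 1/24 allotted to Kenji's branch passes to Kenji's issue by representation.
The 1/24 is divided into 2 equal shares of 1/48 among Isamu, Akira.
Isamu is living and takes 1/48.
Akira is living and takes 1/48.
Junko is living and takes 1/24.
Daichi is living and takes 1/8.
Takeshi is living and takes 1/4.
Yori is living and takes 1/4.
Satoshi is living and takes 1/4.

Akira 1/48; Daichi 1/8; Isamu 1/48; Junko 1/24; Sachiko 1/24; Satoshi 1/4; Takeshi 1/4; Yori 1/4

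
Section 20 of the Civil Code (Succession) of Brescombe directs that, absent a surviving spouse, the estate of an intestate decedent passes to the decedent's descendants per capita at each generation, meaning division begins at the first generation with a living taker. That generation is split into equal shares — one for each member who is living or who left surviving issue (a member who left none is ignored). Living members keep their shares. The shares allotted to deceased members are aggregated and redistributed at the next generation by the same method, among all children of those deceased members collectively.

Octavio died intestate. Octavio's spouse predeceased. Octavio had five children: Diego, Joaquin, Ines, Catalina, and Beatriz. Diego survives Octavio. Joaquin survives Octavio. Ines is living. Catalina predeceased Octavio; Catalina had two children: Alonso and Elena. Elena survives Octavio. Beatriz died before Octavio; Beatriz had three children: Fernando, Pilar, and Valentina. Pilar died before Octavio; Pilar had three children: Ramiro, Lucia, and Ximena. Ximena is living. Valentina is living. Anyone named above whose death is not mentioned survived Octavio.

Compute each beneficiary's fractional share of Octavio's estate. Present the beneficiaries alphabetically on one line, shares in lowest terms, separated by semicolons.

There is no surviving spouse, so the entire estate passes to Octavio's descendants per capita at each generation.
At generation 1 (Diego, Joaquin, Ines, Catalina, Beatriz) there are 5 shares of (1)/5 = 1/5 each.
Living: Diego, Joaquin, and Ines — each takes 1/5.
Deceased: Catalina and Beatriz. Their combined 2/5 is pooled and carried to generation 2.
At generation 2 (Alonso, Elena, Fernando, Pilar, Valentina) there are 5 shares of (2/5)/5 = 2/25 each.
Living: Alonso, Elena, Fernando, and Valentina — each takes 2/25.
Deceased: Pilar. That 2/25 share is carried to generation 3.
At generation 3 (Ramiro, Lucia, Ximena) there are 3 shares of (2/25)/3 = 2/75 each.
Living: Ramiro, Lucia, and Ximena — each takes 2/75.

Alonso 2/25; Diego 1/5; Elena 2/25; Fernando 2/25; Ines 1/5; Joaquin 1/5; Lucia 2/75; Ramiro 2/75; Valentina 2/25; Ximena 2/75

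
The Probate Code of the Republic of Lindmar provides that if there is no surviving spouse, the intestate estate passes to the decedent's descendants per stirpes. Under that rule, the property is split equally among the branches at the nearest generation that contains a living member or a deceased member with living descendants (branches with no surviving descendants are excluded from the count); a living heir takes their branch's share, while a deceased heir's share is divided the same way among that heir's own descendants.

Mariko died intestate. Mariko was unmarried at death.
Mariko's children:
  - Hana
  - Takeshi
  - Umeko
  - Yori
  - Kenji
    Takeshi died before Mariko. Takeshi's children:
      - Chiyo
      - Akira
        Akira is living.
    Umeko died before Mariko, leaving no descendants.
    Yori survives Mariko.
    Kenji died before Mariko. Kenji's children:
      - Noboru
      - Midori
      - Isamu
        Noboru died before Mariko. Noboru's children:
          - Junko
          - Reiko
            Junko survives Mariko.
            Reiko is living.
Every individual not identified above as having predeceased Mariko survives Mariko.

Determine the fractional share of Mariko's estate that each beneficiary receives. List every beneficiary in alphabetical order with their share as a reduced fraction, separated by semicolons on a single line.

There is no surviving spouse, so the entire estate passes to Mariko's descendants per stirpes.
Umeko left no surviving issue, so that branch lapses and is disregarded.
The estate is divided into 4 equal shares of 1/4 among Hana, Takeshi, Yori, Kenji.
Hana is living and takes 1/4.
Takeshi predeceased; the 1/4 allotted to Takeshi's branch passes to Takeshi's issue by representation.
The 1/4 is divided into 2 equal shares of 1/8 among Chiyo, Akira.
Chiyo is living and takes 1/8.
Akira is living and takes 1/8.
Yori is living and takes 1/4.
Kenji predeceased; the 1/4 allotted to Kenji's branch passes to Kenji's issue by representation.
The 1/4 is divided into 3 equal shares of 1/12 among Noboru, Midori, Isamu.
Noboru predeceased; the 1/12 allotted to Noboru's branch passes to Noboru's issue by representation.
The 1/12 is divided into 2 equal shares of 1/24 among Junko, Reiko.
Junko is living and takes 1/24.
Reiko is living and takes 1/24.
Midori is living and takes 1/12.
Isamu is living and takes 1/12.

Akira 1/8; Chiyo 1/8; Hana 1/4; Isamu 1/12; Junko 1/24; Midori 1/12; Reiko 1/24; Yori 1/4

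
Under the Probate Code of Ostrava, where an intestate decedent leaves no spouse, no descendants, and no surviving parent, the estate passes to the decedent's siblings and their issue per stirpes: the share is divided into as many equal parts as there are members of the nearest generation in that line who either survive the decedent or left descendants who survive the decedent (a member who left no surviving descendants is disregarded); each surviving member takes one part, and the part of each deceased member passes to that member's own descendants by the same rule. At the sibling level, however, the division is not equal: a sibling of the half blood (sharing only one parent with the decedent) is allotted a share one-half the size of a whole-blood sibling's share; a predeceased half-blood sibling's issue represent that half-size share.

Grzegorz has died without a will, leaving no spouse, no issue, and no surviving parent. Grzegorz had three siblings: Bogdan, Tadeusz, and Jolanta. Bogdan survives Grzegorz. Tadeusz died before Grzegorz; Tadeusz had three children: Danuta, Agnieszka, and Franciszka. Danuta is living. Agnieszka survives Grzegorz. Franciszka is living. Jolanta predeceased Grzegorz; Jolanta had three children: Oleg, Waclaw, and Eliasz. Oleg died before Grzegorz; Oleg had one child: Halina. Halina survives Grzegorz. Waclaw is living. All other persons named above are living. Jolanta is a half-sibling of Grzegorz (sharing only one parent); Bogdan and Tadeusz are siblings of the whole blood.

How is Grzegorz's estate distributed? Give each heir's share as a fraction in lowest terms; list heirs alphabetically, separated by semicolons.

No spouse, descendants, or parent survives, so the estate passes to Grzegorz's siblings per stirpes.
Half-blood siblings count for one-half the weight of whole-blood siblings at the initial division.
Dividing 1 in proportion to weights (total weight 5/2): Bogdan (weight 1) → 2/5; Tadeusz (weight 1) → 2/5; Jolanta (weight 1/2) → 1/5.
Bogdan is living and takes 2/5.
Tadeusz predeceased; the 2/5 allotted to Tadeusz's branch passes to Tadeusz's issue by representation.
The 2/5 is divided into 3 equal shares of 2/15 among Danuta, Agnieszka, Franciszka.
Danuta is living and takes 2/15.
Agnieszka is living and takes 2/15.
Franciszka is living and takes 2/15.
Jolanta predeceased; the 1/5 allotted to Jolanta's branch passes to Jolanta's issue by representation.
The 1/5 is divided into 3 equal shares of 1/15 among Oleg, Waclaw, Eliasz.
Oleg predeceased; the 1/15 allotted to Oleg's branch passes to Oleg's issue by representation.
Halina is the sole taker at this level and receives the full 1/15.
Waclaw is living and takes 1/15.
Eliasz is living and takes 1/15.

Agnieszka 2/15; Bogdan 2/5; Danuta 2/15; Eliasz 1/15; Franciszka 2/15; Halina 1/15; Waclaw 1/15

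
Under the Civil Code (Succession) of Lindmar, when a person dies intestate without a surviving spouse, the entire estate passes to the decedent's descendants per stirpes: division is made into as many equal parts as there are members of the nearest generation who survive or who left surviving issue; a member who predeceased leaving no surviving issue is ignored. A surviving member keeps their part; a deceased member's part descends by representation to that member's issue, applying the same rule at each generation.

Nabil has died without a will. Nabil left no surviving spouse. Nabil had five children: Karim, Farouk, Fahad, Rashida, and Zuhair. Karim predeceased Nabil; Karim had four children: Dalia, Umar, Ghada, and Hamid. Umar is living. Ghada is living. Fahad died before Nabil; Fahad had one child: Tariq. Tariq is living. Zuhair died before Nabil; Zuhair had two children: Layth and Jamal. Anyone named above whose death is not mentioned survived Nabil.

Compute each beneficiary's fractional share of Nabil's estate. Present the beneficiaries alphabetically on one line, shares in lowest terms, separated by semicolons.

There is no surviving spouse, so the entire estate passes to Nabil's descendants per stirpes.
The estate is divided into 5 equal shares of 1/5 among Karim, Farouk, Fahad, Rashida, Zuhair.
Karim predeceased; the 1/5 allotted to Karim's branch passes to Karim's issue by representation.
The 1/5 is divided into 4 equal shares of 1/20 among Dalia, Umar, Ghada, Hamid.
Dalia is living and takes 1/20.
Umar is living and takes 1/20.
Ghada is living and takes 1/20.
Hamid is living and takes 1/20.
Farouk is living and takes 1/5.
Fahad predeceased; the 1/5 allotted to Fahad's branch passes to Fahad's issue by representation.
Tariq is the sole taker at this level and receives the full 1/5.
Rashida is living and takes 1/5.
Zuhair predeceased; the 1/5 allotted to Zuhair's branch passes to Zuhair's issue by representation.
The 1/5 is divided into 2 equal shares of 1/10 among Layth, Jamal.
Layth is living and takes 1/10.
Jamal is living and takes 1/10.

Dalia 1/20; Farouk 1/5; Ghada 1/20; Hamid 1/20; Jamal 1/10; Layth 1/10; Rashida 1/5; Tariq 1/5; Umar 1/20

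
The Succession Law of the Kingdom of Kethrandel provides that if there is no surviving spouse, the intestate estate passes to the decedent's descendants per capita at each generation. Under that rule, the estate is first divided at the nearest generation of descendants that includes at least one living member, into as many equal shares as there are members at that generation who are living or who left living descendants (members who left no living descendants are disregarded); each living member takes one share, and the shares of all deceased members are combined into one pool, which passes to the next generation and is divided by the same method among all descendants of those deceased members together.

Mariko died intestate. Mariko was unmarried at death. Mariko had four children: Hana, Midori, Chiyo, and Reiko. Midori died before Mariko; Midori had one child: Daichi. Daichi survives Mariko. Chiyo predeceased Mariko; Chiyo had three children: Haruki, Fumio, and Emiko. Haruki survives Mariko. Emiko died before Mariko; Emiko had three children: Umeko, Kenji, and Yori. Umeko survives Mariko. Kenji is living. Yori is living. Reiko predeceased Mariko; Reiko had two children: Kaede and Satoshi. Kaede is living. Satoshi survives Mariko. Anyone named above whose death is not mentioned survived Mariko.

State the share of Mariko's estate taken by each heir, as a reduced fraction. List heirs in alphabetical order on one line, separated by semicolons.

Daichi 1/8; Fumio 1/8; Hana 1/4; Haruki 1/8; Kaede 1/8; Kenji 1/24; Satoshi 1/8; Umeko 1/24; Yori 1/24

There is no surviving spouse, so the entire estate passes to Mariko's descendants per capita at each generation.
At generation 1 (Hana, Midori, Chiyo, Reiko) there are 4 shares of (1)/4 = 1/4 each.
Living: Hana — each takes 1/4.
Deceased: Midori, Chiyo, and Reiko. Their combined 3/4 is pooled and carried to generation 2.
At generation 2 (Daichi, Haruki, Fumio, Emiko, Kaede, Satoshi) there are 6 shares of (3/4)/6 = 1/8 each.
Living: Daichi, Haruki, Fumio, Kaede, and Satoshi — each takes 1/8.
Deceased: Emiko. That 1/8 share is carried to generation 3.
At generation 3 (Umeko, Kenji, Yori) there are 3 shares of (1/8)/3 = 1/24 each.
Living: Umeko, Kenji, and Yori — each takes 1/24.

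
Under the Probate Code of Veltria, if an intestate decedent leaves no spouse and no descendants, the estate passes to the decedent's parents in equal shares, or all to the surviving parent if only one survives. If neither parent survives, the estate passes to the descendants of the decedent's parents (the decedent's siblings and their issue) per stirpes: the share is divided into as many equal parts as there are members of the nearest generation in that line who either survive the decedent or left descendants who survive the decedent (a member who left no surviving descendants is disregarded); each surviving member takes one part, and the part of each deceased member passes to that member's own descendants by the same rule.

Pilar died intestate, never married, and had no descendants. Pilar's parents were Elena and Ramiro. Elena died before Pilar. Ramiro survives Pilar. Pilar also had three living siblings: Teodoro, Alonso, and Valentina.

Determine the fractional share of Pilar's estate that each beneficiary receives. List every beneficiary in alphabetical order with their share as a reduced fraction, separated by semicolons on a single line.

Only one parent, Ramiro, survives, so Ramiro takes the entire estate. The siblings take nothing because a surviving parent has priority.

Ramiro 1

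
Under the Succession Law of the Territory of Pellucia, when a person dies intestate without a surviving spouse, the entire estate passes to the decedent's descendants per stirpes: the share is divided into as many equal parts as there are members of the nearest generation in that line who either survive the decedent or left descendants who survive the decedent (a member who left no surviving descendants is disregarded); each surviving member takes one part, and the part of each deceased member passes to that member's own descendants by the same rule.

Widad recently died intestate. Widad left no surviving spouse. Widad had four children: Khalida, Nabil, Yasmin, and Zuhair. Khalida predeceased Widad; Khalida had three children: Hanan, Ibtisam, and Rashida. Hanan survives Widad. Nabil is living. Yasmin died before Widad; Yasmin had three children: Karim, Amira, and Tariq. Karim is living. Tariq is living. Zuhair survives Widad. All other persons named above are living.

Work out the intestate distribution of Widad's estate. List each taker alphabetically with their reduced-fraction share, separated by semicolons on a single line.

Amira 1/12; Hanan 1/12; Ibtisam 1/12; Karim 1/12; Nabil 1/4; Rashida 1/12; Tariq 1/12; Zuhair 1/4

There is no surviving spouse, so the entire estate passes to Widad's descendants per stirpes.
The estate is divided into 4 equal shares of 1/4 among Khalida, Nabil, Yasmin, Zuhair.
Khalida predeceased; the 1/4 allotted to Khalida's branch passes to Khalida's issue by representation.
The 1/4 is divided into 3 equal shares of 1/12 among Hanan, Ibtisam, Rashida.
Hanan is living and takes 1/12.
Ibtisam is living and takes 1/12.
Rashida is living and takes 1/12.
Nabil is living and takes 1/4.
Yasmin predeceased; the 1/4 allotted to Yasmin's branch passes to Yasmin's issue by representation.
The 1/4 is divided into 3 equal shares of 1/12 among Karim, Amira, Tariq.
Karim is living and takes 1/12.
Amira is living and takes 1/12.
Tariq is living and takes 1/12.
Zuhair is living and takes 1/4.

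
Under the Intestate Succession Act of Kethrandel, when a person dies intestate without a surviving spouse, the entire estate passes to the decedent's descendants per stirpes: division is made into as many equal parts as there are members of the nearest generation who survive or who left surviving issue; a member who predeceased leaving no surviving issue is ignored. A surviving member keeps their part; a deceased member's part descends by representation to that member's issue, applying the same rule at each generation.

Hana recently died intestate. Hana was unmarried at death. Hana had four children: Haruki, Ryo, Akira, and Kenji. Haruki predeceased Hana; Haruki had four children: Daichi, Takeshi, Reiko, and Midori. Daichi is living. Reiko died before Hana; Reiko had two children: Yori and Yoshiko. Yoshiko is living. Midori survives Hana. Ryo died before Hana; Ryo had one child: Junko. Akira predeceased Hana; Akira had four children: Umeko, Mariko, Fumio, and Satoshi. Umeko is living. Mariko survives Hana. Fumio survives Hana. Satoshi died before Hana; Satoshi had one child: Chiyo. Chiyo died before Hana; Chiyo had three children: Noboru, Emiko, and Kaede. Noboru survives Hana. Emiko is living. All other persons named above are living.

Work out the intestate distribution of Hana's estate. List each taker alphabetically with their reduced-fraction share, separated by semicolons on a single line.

Daichi 1/16; Emiko 1/48; Fumio 1/16; Junko 1/4; Kaede 1/48; Kenji 1/4; Mariko 1/16; Midori 1/16; Noboru 1/48; Takeshi 1/16; Umeko 1/16; Yori 1/32; Yoshiko 1/32

There is no surviving spouse, so the entire estate passes to Hana's descendants per stirpes.
The estate is divided into 4 equal shares of 1/4 among Haruki, Ryo, Akira, Kenji.
Haruki predeceased; the 1/4 allotted to Haruki's branch passes to Haruki's issue by representation.
The 1/4 is divided into 4 equal shares of 1/16 among Daichi, Takeshi, Reiko, Midori.
Daichi is living and takes 1/16.
Takeshi is living and takes 1/16.
Reiko predeceased; the 1/16 allotted to Reiko's branch passes to Reiko's issue by representation.
The 1/16 is divided into 2 equal shares of 1/32 among Yori, Yoshiko.
Yori is living and takes 1/32.
Yoshiko is living and takes 1/32.
Midori is living and takes 1/16.
Ryo predeceased; the 1/4 allotted to Ryo's branch passes to Ryo's issue by representation.
Junko is the sole taker at this level and receives the full 1/4.
Akira predeceased; the 1/4 allotted to Akira's branch passes to Akira's issue by representation.
The 1/4 is divided into 4 equal shares of 1/16 among Umeko, Mariko, Fumio, Satoshi.
Umeko is living and takes 1/16.
Mariko is living and takes 1/16.
Fumio is living and takes 1/16.
Satoshi predeceased; the 1/16 allotted to Satoshi's branch passes to Satoshi's issue by representation.
Chiyo's line is the sole branch at this level, so the full 1/16 passes to Chiyo's issue by representation.
The 1/16 is divided into 3 equal shares of 1/48 among Noboru, Emiko, Kaede.
Noboru is living and takes 1/48.
Emiko is living and takes 1/48.
Kaede is living and takes 1/48.
Kenji is living and takes 1/4.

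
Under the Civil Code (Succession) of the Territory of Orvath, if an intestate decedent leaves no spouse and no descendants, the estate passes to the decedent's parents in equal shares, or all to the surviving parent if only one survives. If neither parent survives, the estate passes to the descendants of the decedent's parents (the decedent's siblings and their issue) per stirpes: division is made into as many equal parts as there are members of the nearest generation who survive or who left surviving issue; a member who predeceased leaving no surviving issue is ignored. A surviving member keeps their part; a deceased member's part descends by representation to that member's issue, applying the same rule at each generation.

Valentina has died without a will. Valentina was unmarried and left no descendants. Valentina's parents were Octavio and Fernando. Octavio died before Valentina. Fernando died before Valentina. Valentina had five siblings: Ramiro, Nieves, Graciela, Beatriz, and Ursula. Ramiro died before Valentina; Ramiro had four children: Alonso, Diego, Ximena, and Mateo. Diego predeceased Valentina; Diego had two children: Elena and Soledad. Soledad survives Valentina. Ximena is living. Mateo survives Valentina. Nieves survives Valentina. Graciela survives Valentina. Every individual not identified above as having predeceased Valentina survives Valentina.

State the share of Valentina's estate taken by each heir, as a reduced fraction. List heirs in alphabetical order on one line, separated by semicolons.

Neither parent survives and there are no descendants, so the estate passes to Valentina's siblings and their issue per stirpes.
The estate is divided into 5 equal shares of 1/5 among Ramiro, Nieves, Graciela, Beatriz, Ursula.
Ramiro predeceased; the 1/5 allotted to Ramiro's branch passes to Ramiro's issue by representation.
The 1/5 is divided into 4 equal shares of 1/20 among Alonso, Diego, Ximena, Mateo.
Alonso is living and takes 1/20.
Diego predeceased; the 1/20 allotted to Diego's branch passes to Diego's issue by representation.
The 1/20 is divided into 2 equal shares of 1/40 among Elena, Soledad.
Elena is living and takes 1/40.
Soledad is living and takes 1/40.
Ximena is living and takes 1/20.
Mateo is living and takes 1/20.
Nieves is living and takes 1/5.
Graciela is living and takes 1/5.
Beatriz is living and takes 1/5.
Ursula is living and takes 1/5.

Alonso 1/20; Beatriz 1/5; Elena 1/40; Graciela 1/5; Mateo 1/20; Nieves 1/5; Soledad 1/40; Ursula 1/5; Ximena 1/20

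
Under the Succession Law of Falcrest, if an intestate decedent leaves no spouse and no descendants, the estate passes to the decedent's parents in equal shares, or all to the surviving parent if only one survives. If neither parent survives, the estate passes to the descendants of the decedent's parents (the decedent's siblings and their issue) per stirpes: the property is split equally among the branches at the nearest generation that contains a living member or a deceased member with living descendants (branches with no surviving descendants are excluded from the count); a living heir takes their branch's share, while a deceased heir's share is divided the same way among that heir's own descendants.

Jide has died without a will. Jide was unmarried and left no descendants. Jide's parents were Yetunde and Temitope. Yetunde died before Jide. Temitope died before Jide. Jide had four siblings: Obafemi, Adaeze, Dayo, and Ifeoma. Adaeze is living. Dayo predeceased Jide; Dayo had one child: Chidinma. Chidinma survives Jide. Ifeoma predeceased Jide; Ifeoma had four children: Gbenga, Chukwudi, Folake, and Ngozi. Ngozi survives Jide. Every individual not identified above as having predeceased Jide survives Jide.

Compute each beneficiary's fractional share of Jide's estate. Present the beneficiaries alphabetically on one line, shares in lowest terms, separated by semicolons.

Adaeze 1/4; Chidinma 1/4; Chukwudi 1/16; Folake 1/16; Gbenga 1/16; Ngozi 1/16; Obafemi 1/4

Neither parent survives and there are no descendants, so the estate passes to Jide's siblings and their issue per stirpes.
The estate is divided into 4 equal shares of 1/4 among Obafemi, Adaeze, Dayo, Ifeoma.
Obafemi is living and takes 1/4.
Adaeze is living and takes 1/4.
Dayo predeceased; the 1/4 allotted to Dayo's branch passes to Dayo's issue by representation.
Chidinma is the sole taker at this level and receives the full 1/4.
Ifeoma predeceased; the 1/4 allotted to Ifeoma's branch passes to Ifeoma's issue by representation.
The 1/4 is divided into 4 equal shares of 1/16 among Gbenga, Chukwudi, Folake, Ngozi.
Gbenga is living and takes 1/16.
Chukwudi is living and takes 1/16.
Folake is living and takes 1/16.
Ngozi is living and takes 1/16.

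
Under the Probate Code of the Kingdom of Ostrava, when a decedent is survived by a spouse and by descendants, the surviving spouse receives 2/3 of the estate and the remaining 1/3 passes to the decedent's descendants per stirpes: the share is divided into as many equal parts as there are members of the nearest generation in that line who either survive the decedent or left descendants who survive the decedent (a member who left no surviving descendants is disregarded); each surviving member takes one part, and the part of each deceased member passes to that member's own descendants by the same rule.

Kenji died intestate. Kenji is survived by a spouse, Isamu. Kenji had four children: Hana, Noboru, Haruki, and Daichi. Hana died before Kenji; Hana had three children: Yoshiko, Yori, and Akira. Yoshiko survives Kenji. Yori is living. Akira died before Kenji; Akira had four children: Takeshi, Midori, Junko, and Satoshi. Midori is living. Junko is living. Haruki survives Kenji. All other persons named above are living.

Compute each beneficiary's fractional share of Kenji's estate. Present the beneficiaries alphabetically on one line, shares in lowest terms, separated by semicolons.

Daichi 1/12; Haruki 1/12; Isamu 2/3; Junko 1/144; Midori 1/144; Noboru 1/12; Satoshi 1/144; Takeshi 1/144; Yori 1/36; Yoshiko 1/36

Isamu, as surviving spouse, takes 2/3.
The remaining 1/3 passes to Kenji's descendants per stirpes.
The 1/3 is divided into 4 equal shares of 1/12 among Hana, Noboru, Haruki, Daichi.
Hana predeceased; the 1/12 allotted to Hana's branch passes to Hana's issue by representation.
The 1/12 is divided into 3 equal shares of 1/36 among Yoshiko, Yori, Akira.
Yoshiko is living and takes 1/36.
Yori is living and takes 1/36.
Akira predeceased; the 1/36 allotted to Akira's branch passes to Akira's issue by representation.
The 1/36 is divided into 4 equal shares of 1/144 among Takeshi, Midori, Junko, Satoshi.
Takeshi is living and takes 1/144.
Midori is living and takes 1/144.
Junko is living and takes 1/144.
Satoshi is living and takes 1/144.
Noboru is living and takes 1/12.
Haruki is living and takes 1/12.
Daichi is living and takes 1/12.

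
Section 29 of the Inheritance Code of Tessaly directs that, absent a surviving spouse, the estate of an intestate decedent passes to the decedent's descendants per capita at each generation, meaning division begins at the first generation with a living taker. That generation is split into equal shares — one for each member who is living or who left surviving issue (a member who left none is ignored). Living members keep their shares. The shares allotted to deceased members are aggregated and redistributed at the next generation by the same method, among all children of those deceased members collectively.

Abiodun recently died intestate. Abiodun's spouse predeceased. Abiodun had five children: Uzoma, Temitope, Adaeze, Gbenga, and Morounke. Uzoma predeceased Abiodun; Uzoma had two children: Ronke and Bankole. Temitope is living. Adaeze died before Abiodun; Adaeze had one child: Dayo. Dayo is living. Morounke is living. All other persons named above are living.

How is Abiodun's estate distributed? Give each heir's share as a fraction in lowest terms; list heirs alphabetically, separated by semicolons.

Bankole 2/15; Dayo 2/15; Gbenga 1/5; Morounke 1/5; Ronke 2/15; Temitope 1/5

There is no surviving spouse, so the entire estate passes to Abiodun's descendants per capita at each generation.
At generation 1 (Uzoma, Temitope, Adaeze, Gbenga, Morounke) there are 5 shares of (1)/5 = 1/5 each.
Living: Temitope, Gbenga, and Morounke — each takes 1/5.
Deceased: Uzoma and Adaeze. Their combined 2/5 is pooled and carried to generation 2.
At generation 2 (Ronke, Bankole, Dayo) there are 3 shares of (2/5)/3 = 2/15 each.
Living: Ronke, Bankole, and Dayo — each takes 2/15.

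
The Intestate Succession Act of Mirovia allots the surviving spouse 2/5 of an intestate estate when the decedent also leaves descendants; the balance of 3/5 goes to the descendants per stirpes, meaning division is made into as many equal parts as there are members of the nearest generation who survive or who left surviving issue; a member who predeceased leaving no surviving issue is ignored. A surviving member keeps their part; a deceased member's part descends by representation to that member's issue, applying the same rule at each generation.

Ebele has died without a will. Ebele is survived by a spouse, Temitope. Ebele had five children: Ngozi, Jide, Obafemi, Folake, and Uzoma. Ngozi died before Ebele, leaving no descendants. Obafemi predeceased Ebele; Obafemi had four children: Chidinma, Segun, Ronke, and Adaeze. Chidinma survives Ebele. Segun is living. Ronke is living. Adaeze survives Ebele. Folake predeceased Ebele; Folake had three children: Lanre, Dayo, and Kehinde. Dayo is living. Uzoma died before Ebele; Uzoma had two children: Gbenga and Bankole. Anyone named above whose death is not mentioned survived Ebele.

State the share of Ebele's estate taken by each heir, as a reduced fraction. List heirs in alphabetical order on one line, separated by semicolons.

Adaeze 3/80; Bankole 3/40; Chidinma 3/80; Dayo 1/20; Gbenga 3/40; Jide 3/20; Kehinde 1/20; Lanre 1/20; Ronke 3/80; Segun 3/80; Temitope 2/5

Temitope, as surviving spouse, takes 2/5.
The remaining 3/5 passes to Ebele's descendants per stirpes.
Ngozi left no surviving issue, so that branch lapses and is disregarded.
The 3/5 is divided into 4 equal shares of 3/20 among Jide, Obafemi, Folake, Uzoma.
Jide is living and takes 3/20.
Obafemi predeceased; the 3/20 allotted to Obafemi's branch passes to Obafemi's issue by representation.
The 3/20 is divided into 4 equal shares of 3/80 among Chidinma, Segun, Ronke, Adaeze.
Chidinma is living and takes 3/80.
Segun is living and takes 3/80.
Ronke is living and takes 3/80.
Adaeze is living and takes 3/80.
Folake predeceased; the 3/20 allotted to Folake's branch passes to Folake's issue by representation.
The 3/20 is divided into 3 equal shares of 1/20 among Lanre, Dayo, Kehinde.
Lanre is living and takes 1/20.
Dayo is living and takes 1/20.
Kehinde is living and takes 1/20.
Uzoma predeceased; the 3/20 allotted to Uzoma's branch passes to Uzoma's issue by representation.
The 3/20 is divided into 2 equal shares of 3/40 among Gbenga, Bankole.
Gbenga is living and takes 3/40.
Bankole is living and takes 3/40.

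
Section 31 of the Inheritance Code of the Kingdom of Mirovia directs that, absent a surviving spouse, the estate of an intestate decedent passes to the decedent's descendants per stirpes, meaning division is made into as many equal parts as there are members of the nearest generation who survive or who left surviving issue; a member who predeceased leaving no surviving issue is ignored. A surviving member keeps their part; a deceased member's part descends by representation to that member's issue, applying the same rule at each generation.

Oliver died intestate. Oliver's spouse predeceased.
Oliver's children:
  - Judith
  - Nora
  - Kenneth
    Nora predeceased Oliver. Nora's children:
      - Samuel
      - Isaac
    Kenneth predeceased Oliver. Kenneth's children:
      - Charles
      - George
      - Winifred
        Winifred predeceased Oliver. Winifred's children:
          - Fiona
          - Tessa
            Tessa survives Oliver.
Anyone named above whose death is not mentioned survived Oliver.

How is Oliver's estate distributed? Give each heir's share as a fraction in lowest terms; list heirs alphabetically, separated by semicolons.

There is no surviving spouse, so the entire estate passes to Oliver's descendants per stirpes.
The estate is divided into 3 equal shares of 1/3 among Judith, Nora, Kenneth.
Judith is living and takes 1/3.
Nora predeceased; the 1/3 allotted to Nora's branch passes to Nora's issue by representation.
The 1/3 is divided into 2 equal shares of 1/6 among Samuel, Isaac.
Samuel is living and takes 1/6.
Isaac is living and takes 1/6.
Kenneth predeceased; the 1/3 allotted to Kenneth's branch passes to Kenneth's issue by representation.
The 1/3 is divided into 3 equal shares of 1/9 among Charles, George, Winifred.
Charles is living and takes 1/9.
George is living and takes 1/9.
Winifred predeceased; the 1/9 allotted to Winifred's branch passes to Winifred's issue by representation.
The 1/9 is divided into 2 equal shares of 1/18 among Fiona, Tessa.
Fiona is living and takes 1/18.
Tessa is living and takes 1/18.

Charles 1/9; Fiona 1/18; George 1/9; Isaac 1/6; Judith 1/3; Samuel 1/6; Tessa 1/18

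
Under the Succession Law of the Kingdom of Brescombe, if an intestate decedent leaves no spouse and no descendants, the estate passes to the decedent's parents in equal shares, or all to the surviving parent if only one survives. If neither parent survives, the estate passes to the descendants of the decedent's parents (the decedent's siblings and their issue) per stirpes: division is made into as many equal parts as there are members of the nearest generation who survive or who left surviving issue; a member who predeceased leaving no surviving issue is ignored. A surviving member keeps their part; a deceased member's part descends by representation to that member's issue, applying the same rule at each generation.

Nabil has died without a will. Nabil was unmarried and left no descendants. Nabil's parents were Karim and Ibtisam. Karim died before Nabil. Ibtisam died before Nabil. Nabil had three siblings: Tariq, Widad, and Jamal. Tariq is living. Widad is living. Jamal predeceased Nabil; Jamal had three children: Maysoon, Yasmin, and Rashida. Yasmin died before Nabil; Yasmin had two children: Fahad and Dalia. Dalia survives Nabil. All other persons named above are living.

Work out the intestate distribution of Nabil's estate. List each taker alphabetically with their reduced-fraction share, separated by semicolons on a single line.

Dalia 1/18; Fahad 1/18; Maysoon 1/9; Rashida 1/9; Tariq 1/3; Widad 1/3

Neither parent survives and there are no descendants, so the estate passes to Nabil's siblings and their issue per stirpes.
The estate is divided into 3 equal shares of 1/3 among Tariq, Widad, Jamal.
Tariq is living and takes 1/3.
Widad is living and takes 1/3.
Jamal predeceased; the 1/3 allotted to Jamal's branch passes to Jamal's issue by representation.
The 1/3 is divided into 3 equal shares of 1/9 among Maysoon, Yasmin, Rashida.
Maysoon is living and takes 1/9.
Yasmin predeceased; the 1/9 allotted to Yasmin's branch passes to Yasmin's issue by representation.
The 1/9 is divided into 2 equal shares of 1/18 among Fahad, Dalia.
Fahad is living and takes 1/18.
Dalia is living and takes 1/18.
Rashida is living and takes 1/9.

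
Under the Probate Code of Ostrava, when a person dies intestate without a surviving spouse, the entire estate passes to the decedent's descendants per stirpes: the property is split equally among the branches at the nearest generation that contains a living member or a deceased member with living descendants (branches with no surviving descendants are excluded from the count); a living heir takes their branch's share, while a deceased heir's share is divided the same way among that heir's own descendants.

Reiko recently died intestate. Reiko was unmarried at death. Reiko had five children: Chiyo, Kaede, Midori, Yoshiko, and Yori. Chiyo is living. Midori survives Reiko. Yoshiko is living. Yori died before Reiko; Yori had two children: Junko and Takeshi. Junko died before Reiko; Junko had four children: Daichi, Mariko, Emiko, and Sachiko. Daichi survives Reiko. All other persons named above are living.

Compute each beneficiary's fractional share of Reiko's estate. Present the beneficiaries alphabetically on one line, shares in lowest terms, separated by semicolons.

Chiyo 1/5; Daichi 1/40; Emiko 1/40; Kaede 1/5; Mariko 1/40; Midori 1/5; Sachiko 1/40; Takeshi 1/10; Yoshiko 1/5

There is no surviving spouse, so the entire estate passes to Reiko's descendants per stirpes.
The estate is divided into 5 equal shares of 1/5 among Chiyo, Kaede, Midori, Yoshiko, Yori.
Chiyo is living and takes 1/5.
Kaede is living and takes 1/5.
Midori is living and takes 1/5.
Yoshiko is living and takes 1/5.
Yori predeceased; the 1/5 allotted to Yori's branch passes to Yori's issue by representation.
The 1/5 is divided into 2 equal shares of 1/10 among Junko, Takeshi.
Junko predeceased; the 1/10 allotted to Junko's branch passes to Junko's issue by representation.
The 1/10 is divided into 4 equal shares of 1/40 among Daichi, Mariko, Emiko, Sachiko.
Daichi is living and takes 1/40.
Mariko is living and takes 1/40.
Emiko is living and takes 1/40.
Sachiko is living and takes 1/40.
Takeshi is living and takes 1/10.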